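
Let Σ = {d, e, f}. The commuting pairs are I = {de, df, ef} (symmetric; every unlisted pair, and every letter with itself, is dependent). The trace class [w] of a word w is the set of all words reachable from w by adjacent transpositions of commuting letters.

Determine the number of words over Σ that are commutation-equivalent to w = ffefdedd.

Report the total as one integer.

drop 0:f onto floor
drop 1:f onto {0:f}
drop 2:e onto floor
drop 3:f onto {1:f}
drop 4:d onto floor
drop 5:e onto {2:e}
drop 6:d onto {4:d}
drop 7:d onto {6:d}
ground layer = {0:f, 2:e, 4:d}
drop-orders for the pieces not yet dropped (sum over which currently-grounded one goes next):
  1 to go: {3} 1  {5} 1  {7} 1
  2 to go: {1,3} 1  {2,5} 1  {3,5} 2  {3,7} 2  {5,7} 2  {6,7} 1
  3 to go: {0,1,3} 1  {1,3,5} 3  {1,3,7} 3  {2,3,5} 3  {2,5,7} 3  {3,5,7} 6  {3,6,7} 3  {4,6,7} 1  {5,6,7} 3
  4 to go: {0,1,3,5} 4  {0,1,3,7} 4  {1,2,3,5} 6  {1,3,5,7} 12  {1,3,6,7} 6  {2,3,5,7} 12  {2,5,6,7} 6  {3,4,6,7} 4  {3,5,6,7} 12  {4,5,6,7} 4
  5 to go: {0,1,2,3,5} 10  {0,1,3,5,7} 20  {0,1,3,6,7} 10  {1,2,3,5,7} 30  {1,3,4,6,7} 10  {1,3,5,6,7} 30  {2,3,5,6,7} 30  {2,4,5,6,7} 10  {3,4,5,6,7} 20
  6 to go: {0,1,2,3,5,7} 60  {0,1,3,4,6,7} 20  {0,1,3,5,6,7} 60  {1,2,3,5,6,7} 90  {1,3,4,5,6,7} 60  {2,3,4,5,6,7} 60
  if 0:f drops first: 210 orders
  if 2:e drops first: 140 orders
  if 4:d drops first: 210 orders
heap linearizations: 560

560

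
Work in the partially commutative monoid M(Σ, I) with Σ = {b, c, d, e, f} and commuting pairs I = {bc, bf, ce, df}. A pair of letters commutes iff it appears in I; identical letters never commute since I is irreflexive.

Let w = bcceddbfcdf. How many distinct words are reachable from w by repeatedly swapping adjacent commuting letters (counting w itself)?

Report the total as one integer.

#0=b has no predecessor
#1=c has no predecessor
#2=c depends on [1:c]
#3=e depends on [0:b]
#4=d depends on [2:c, 3:e]
#5=d depends on [4:d]
#6=b depends on [5:d]
#7=f depends on [2:c, 3:e]
#8=c depends on [5:d, 7:f]
#9=d depends on [6:b, 8:c]
#10=f depends on [8:c]
sources: [0:b, 1:c]
N(rest) = Σ N(rest − s) over sources s of rest; N(one piece) = 1:
  size 1 → [9]=1  [10]=1
  size 2 → [6,9]=1  [9,10]=2
  size 3 → [6,9,10]=3  [8,9,10]=2
  size 4 → [6,8,9,10]=5  [7,8,9,10]=2
  size 5 → [5,6,8,9,10]=5  [6,7,8,9,10]=7
  size 6 → [4,5,6,8,9,10]=5  [5,6,7,8,9,10]=12
  size 7 → [4,5,6,7,8,9,10]=17
  size 8 → [2,4,5,6,7,8,9,10]=17  [3,4,5,6,7,8,9,10]=17
  size 9 → [0,3,4,5,6,7,8,9,10]=17  [1,2,4,5,6,7,8,9,10]=17  [2,3,4,5,6,7,8,9,10]=34
  first=0(b) contributes 51
  first=1(c) contributes 51
|[w]| = 102

102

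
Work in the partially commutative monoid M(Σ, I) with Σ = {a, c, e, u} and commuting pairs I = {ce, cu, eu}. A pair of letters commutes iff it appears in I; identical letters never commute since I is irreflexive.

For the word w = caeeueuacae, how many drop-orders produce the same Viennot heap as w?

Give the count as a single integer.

10

piece 0:c — minimal
piece 1:a rests on {0:c}
piece 2:e rests on {1:a}
piece 3:e rests on {2:e}
piece 4:u rests on {1:a}
piece 5:e rests on {3:e}
piece 6:u rests on {4:u}
piece 7:a rests on {5:e, 6:u}
piece 8:c rests on {7:a}
piece 9:a rests on {8:c}
piece 10:e rests on {9:a}
minimal pieces: {0:c}
ways to finish when only these pieces remain (= sum over removing one remaining piece with nothing left below it):
  1 left: {10}→1
  2 left: {9,10}→1
  3 left: {8,9,10}→1
  4 left: {7,8,9,10}→1
  5 left: {5,7,8,9,10}→1  {6,7,8,9,10}→1
  6 left: {3,5,7,8,9,10}→1  {4,6,7,8,9,10}→1  {5,6,7,8,9,10}→2
  7 left: {2,3,5,7,8,9,10}→1  {3,5,6,7,8,9,10}→3  {4,5,6,7,8,9,10}→3
  8 left: {2,3,5,6,7,8,9,10}→4  {3,4,5,6,7,8,9,10}→6
  9 left: {2,3,4,5,6,7,8,9,10}→10
  placing 0:c first → 10 extensions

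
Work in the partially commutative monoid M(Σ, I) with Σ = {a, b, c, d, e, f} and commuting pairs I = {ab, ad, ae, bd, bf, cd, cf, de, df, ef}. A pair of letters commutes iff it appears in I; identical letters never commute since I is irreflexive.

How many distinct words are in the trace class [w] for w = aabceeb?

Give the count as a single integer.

drop 0:a onto floor
drop 1:a onto {0:a}
drop 2:b onto floor
drop 3:c onto {1:a, 2:b}
drop 4:e onto {3:c}
drop 5:e onto {4:e}
drop 6:b onto {5:e}
ground layer = {0:a, 2:b}
drop-orders for the pieces not yet dropped (sum over which currently-grounded one goes next):
  1 to go: {6} 1
  2 to go: {5,6} 1
  3 to go: {4,5,6} 1
  4 to go: {3,4,5,6} 1
  5 to go: {1,3,4,5,6} 1  {2,3,4,5,6} 1
  if 0:a drops first: 2 orders
  if 2:b drops first: 1 orders
heap linearizations: 3

3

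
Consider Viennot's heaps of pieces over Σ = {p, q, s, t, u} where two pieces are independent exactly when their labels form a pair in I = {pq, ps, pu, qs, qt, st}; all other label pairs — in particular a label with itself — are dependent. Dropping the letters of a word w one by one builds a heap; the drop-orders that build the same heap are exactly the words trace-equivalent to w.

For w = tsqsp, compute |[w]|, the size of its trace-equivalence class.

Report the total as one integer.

piece 0:t — minimal
piece 1:s — minimal
piece 2:q — minimal
piece 3:s rests on {1:s}
piece 4:p rests on {0:t}
minimal pieces: {0:t, 1:s, 2:q}
ways to finish when only these pieces remain (= sum over removing one remaining piece with nothing left below it):
  1 left: {2}→1  {3}→1  {4}→1
  2 left: {0,4}→1  {1,3}→1  {2,3}→2  {2,4}→2  {3,4}→2
  3 left: {0,2,4}→3  {0,3,4}→3  {1,2,3}→3  {1,3,4}→3  {2,3,4}→6
  placing 0:t first → 12 extensions
  placing 1:s first → 12 extensions
  placing 2:q first → 6 extensions
total linear extensions = 30

30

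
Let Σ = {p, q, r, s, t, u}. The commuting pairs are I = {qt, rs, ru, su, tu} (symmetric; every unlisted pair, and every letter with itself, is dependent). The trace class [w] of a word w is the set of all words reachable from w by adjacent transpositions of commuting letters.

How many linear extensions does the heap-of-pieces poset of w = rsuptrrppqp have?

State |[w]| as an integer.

drop 0:r onto floor
drop 1:s onto floor
drop 2:u onto floor
drop 3:p onto {0:r, 1:s, 2:u}
drop 4:t onto {3:p}
drop 5:r onto {4:t}
drop 6:r onto {5:r}
drop 7:p onto {6:r}
drop 8:p onto {7:p}
drop 9:q onto {8:p}
drop 10:p onto {9:q}
ground layer = {0:r, 1:s, 2:u}
drop-orders for the pieces not yet dropped (sum over which currently-grounded one goes next):
  1 to go: {10} 1
  2 to go: {9,10} 1
  3 to go: {8,9,10} 1
  4 to go: {7,8,9,10} 1
  5 to go: {6,7,8,9,10} 1
  6 to go: {5,6,7,8,9,10} 1
  7 to go: {4,5,6,7,8,9,10} 1
  8 to go: {3,4,5,6,7,8,9,10} 1
  9 to go: {0,3,4,5,6,7,8,9,10} 1  {1,3,4,5,6,7,8,9,10} 1  {2,3,4,5,6,7,8,9,10} 1
  if 0:r drops first: 2 orders
  if 1:s drops first: 2 orders
  if 2:u drops first: 2 orders
heap linearizations: 6

6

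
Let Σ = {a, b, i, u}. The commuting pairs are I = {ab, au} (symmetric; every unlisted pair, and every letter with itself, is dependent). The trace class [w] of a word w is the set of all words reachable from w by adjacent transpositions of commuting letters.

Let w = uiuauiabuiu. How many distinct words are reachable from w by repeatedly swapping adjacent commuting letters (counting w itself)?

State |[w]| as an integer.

0(u) covers ∅
1(i) covers 0:u
2(u) covers 1:i
3(a) covers 1:i
4(u) covers 2:u
5(i) covers 3:a, 4:u
6(a) covers 5:i
7(b) covers 5:i
8(u) covers 7:b
9(i) covers 6:a, 8:u
10(u) covers 9:i
floor of heap: 0:u
completions by unplaced set U, small U first (add the entries for U minus each lowest piece of U):
  |U|=1: {10}:1
  |U|=2: {9,10}:1
  |U|=3: {6,9,10}:1  {8,9,10}:1
  |U|=4: {6,8,9,10}:2  {7,8,9,10}:1
  |U|=5: {6,7,8,9,10}:3
  |U|=6: {5,6,7,8,9,10}:3
  |U|=7: {3,5,6,7,8,9,10}:3  {4,5,6,7,8,9,10}:3
  |U|=8: {2,4,5,6,7,8,9,10}:3  {3,4,5,6,7,8,9,10}:6
  |U|=9: {2,3,4,5,6,7,8,9,10}:9
  start at 0(u): 9

9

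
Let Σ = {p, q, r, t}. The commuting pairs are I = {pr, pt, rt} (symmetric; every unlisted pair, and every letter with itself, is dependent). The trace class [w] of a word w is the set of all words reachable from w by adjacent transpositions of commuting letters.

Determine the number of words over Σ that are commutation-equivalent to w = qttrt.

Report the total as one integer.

4

#0=q has no predecessor
#1=t depends on [0:q]
#2=t depends on [1:t]
#3=r depends on [0:q]
#4=t depends on [2:t]
sources: [0:q]
N(rest) = Σ N(rest − s) over sources s of rest; N(one piece) = 1:
  size 1 → [3]=1  [4]=1
  size 2 → [2,4]=1  [3,4]=2
  size 3 → [1,2,4]=1  [2,3,4]=3
  first=0(q) contributes 4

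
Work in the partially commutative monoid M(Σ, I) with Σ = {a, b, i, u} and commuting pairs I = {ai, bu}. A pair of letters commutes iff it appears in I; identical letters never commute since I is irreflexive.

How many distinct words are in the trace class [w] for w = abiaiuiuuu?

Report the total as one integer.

3

drop 0:a onto floor
drop 1:b onto {0:a}
drop 2:i onto {1:b}
drop 3:a onto {1:b}
drop 4:i onto {2:i}
drop 5:u onto {3:a, 4:i}
drop 6:i onto {5:u}
drop 7:u onto {6:i}
drop 8:u onto {7:u}
drop 9:u onto {8:u}
ground layer = {0:a}
drop-orders for the pieces not yet dropped (sum over which currently-grounded one goes next):
  1 to go: {9} 1
  2 to go: {8,9} 1
  3 to go: {7,8,9} 1
  4 to go: {6,7,8,9} 1
  5 to go: {5,6,7,8,9} 1
  6 to go: {3,5,6,7,8,9} 1  {4,5,6,7,8,9} 1
  7 to go: {2,4,5,6,7,8,9} 1  {3,4,5,6,7,8,9} 2
  8 to go: {2,3,4,5,6,7,8,9} 3
  if 0:a drops first: 3 orders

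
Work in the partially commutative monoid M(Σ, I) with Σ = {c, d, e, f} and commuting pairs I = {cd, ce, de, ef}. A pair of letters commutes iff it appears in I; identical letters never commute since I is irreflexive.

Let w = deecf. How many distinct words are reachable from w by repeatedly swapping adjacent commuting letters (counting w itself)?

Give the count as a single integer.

20

#0=d has no predecessor
#1=e has no predecessor
#2=e depends on [1:e]
#3=c has no predecessor
#4=f depends on [0:d, 3:c]
sources: [0:d, 1:e, 3:c]
N(rest) = Σ N(rest − s) over sources s of rest; N(one piece) = 1:
  size 1 → [2]=1  [4]=1
  size 2 → [0,4]=1  [1,2]=1  [2,4]=2  [3,4]=1
  size 3 → [0,2,4]=3  [0,3,4]=2  [1,2,4]=3  [2,3,4]=3
  first=0(d) contributes 6
  first=1(e) contributes 8
  first=3(c) contributes 6
|[w]| = 20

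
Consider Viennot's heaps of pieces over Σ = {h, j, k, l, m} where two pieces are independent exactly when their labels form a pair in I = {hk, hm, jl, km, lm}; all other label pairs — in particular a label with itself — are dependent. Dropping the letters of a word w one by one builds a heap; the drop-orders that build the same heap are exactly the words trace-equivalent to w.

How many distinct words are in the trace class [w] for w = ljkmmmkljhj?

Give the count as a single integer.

85

piece 0:l — minimal
piece 1:j — minimal
piece 2:k rests on {0:l, 1:j}
piece 3:m rests on {1:j}
piece 4:m rests on {3:m}
piece 5:m rests on {4:m}
piece 6:k rests on {2:k}
piece 7:l rests on {6:k}
piece 8:j rests on {5:m, 6:k}
piece 9:h rests on {7:l, 8:j}
piece 10:j rests on {9:h}
minimal pieces: {0:l, 1:j}
ways to finish when only these pieces remain (= sum over removing one remaining piece with nothing left below it):
  1 left: {10}→1
  2 left: {9,10}→1
  3 left: {7,9,10}→1  {8,9,10}→1
  4 left: {5,8,9,10}→1  {7,8,9,10}→2
  5 left: {4,5,8,9,10}→1  {5,7,8,9,10}→3  {6,7,8,9,10}→2
  6 left: {2,6,7,8,9,10}→2  {3,4,5,8,9,10}→1  {4,5,7,8,9,10}→4  {5,6,7,8,9,10}→5
  7 left: {0,2,6,7,8,9,10}→2  {2,5,6,7,8,9,10}→7  {3,4,5,7,8,9,10}→5  {4,5,6,7,8,9,10}→9
  8 left: {0,2,5,6,7,8,9,10}→9  {2,4,5,6,7,8,9,10}→16  {3,4,5,6,7,8,9,10}→14
  9 left: {0,2,4,5,6,7,8,9,10}→25  {2,3,4,5,6,7,8,9,10}→30
  placing 0:l first → 30 extensions
  placing 1:j first → 55 extensions
total linear extensions = 85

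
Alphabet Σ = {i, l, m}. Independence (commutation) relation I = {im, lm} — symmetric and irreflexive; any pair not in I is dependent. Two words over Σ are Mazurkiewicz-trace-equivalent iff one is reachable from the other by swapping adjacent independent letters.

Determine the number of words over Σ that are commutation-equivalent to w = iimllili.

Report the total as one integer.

0(i) covers ∅
1(i) covers 0:i
2(m) covers ∅
3(l) covers 1:i
4(l) covers 3:l
5(i) covers 4:l
6(l) covers 5:i
7(i) covers 6:l
floor of heap: 0:i, 2:m
completions by unplaced set U, small U first (add the entries for U minus each lowest piece of U):
  |U|=1: {2}:1  {7}:1
  |U|=2: {2,7}:2  {6,7}:1
  |U|=3: {2,6,7}:3  {5,6,7}:1
  |U|=4: {2,5,6,7}:4  {4,5,6,7}:1
  |U|=5: {2,4,5,6,7}:5  {3,4,5,6,7}:1
  |U|=6: {1,3,4,5,6,7}:1  {2,3,4,5,6,7}:6
  start at 0(i): 7
  start at 2(m): 1
sum over floor = 8

8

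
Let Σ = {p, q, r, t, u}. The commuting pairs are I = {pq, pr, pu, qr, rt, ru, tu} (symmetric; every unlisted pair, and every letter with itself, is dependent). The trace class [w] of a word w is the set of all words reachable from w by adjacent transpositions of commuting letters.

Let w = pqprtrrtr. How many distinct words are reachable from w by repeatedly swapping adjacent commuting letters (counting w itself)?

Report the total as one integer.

drop 0:p onto floor
drop 1:q onto floor
drop 2:p onto {0:p}
drop 3:r onto floor
drop 4:t onto {1:q, 2:p}
drop 5:r onto {3:r}
drop 6:r onto {5:r}
drop 7:t onto {4:t}
drop 8:r onto {6:r}
ground layer = {0:p, 1:q, 3:r}
drop-orders for the pieces not yet dropped (sum over which currently-grounded one goes next):
  1 to go: {7} 1  {8} 1
  2 to go: {4,7} 1  {6,8} 1  {7,8} 2
  3 to go: {1,4,7} 1  {2,4,7} 1  {4,7,8} 3  {5,6,8} 1  {6,7,8} 3
  4 to go: {0,2,4,7} 1  {1,2,4,7} 2  {1,4,7,8} 4  {2,4,7,8} 4  {3,5,6,8} 1  {4,6,7,8} 6  {5,6,7,8} 4
  5 to go: {0,1,2,4,7} 3  {0,2,4,7,8} 5  {1,2,4,7,8} 10  {1,4,6,7,8} 10  {2,4,6,7,8} 10  {3,5,6,7,8} 5  {4,5,6,7,8} 10
  6 to go: {0,1,2,4,7,8} 18  {0,2,4,6,7,8} 15  {1,2,4,6,7,8} 30  {1,4,5,6,7,8} 20  {2,4,5,6,7,8} 20  {3,4,5,6,7,8} 15
  7 to go: {0,1,2,4,6,7,8} 63  {0,2,4,5,6,7,8} 35  {1,2,4,5,6,7,8} 70  {1,3,4,5,6,7,8} 35  {2,3,4,5,6,7,8} 35
  if 0:p drops first: 140 orders
  if 1:q drops first: 70 orders
  if 3:r drops first: 168 orders
heap linearizations: 378

378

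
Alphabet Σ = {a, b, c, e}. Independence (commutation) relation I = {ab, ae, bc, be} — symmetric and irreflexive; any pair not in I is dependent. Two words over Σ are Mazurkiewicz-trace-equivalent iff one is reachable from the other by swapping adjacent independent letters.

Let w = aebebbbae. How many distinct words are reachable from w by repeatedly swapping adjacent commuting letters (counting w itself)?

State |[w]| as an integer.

piece 0:a — minimal
piece 1:e — minimal
piece 2:b — minimal
piece 3:e rests on {1:e}
piece 4:b rests on {2:b}
piece 5:b rests on {4:b}
piece 6:b rests on {5:b}
piece 7:a rests on {0:a}
piece 8:e rests on {3:e}
minimal pieces: {0:a, 1:e, 2:b}
ways to finish when only these pieces remain (= sum over removing one remaining piece with nothing left below it):
  1 left: {6}→1  {7}→1  {8}→1
  2 left: {0,7}→1  {3,8}→1  {5,6}→1  {6,7}→2  {6,8}→2  {7,8}→2
  3 left: {0,6,7}→3  {0,7,8}→3  {1,3,8}→1  {3,6,8}→3  {3,7,8}→3  {4,5,6}→1  {5,6,7}→3  {5,6,8}→3  {6,7,8}→6
  4 left: {0,3,7,8}→6  {0,5,6,7}→6  {0,6,7,8}→12  {1,3,6,8}→4  {1,3,7,8}→4  {2,4,5,6}→1  {3,5,6,8}→6  {3,6,7,8}→12  {4,5,6,7}→4  {4,5,6,8}→4  {5,6,7,8}→12
  5 left: {0,1,3,7,8}→10  {0,3,6,7,8}→30  {0,4,5,6,7}→10  {0,5,6,7,8}→30  {1,3,5,6,8}→10  {1,3,6,7,8}→20  {2,4,5,6,7}→5  {2,4,5,6,8}→5  {3,4,5,6,8}→10  {3,5,6,7,8}→30  {4,5,6,7,8}→20
  6 left: {0,1,3,6,7,8}→60  {0,2,4,5,6,7}→15  {0,3,5,6,7,8}→90  {0,4,5,6,7,8}→60  {1,3,4,5,6,8}→20  {1,3,5,6,7,8}→60  {2,3,4,5,6,8}→15  {2,4,5,6,7,8}→30  {3,4,5,6,7,8}→60
  7 left: {0,1,3,5,6,7,8}→210  {0,2,4,5,6,7,8}→105  {0,3,4,5,6,7,8}→210  {1,2,3,4,5,6,8}→35  {1,3,4,5,6,7,8}→140  {2,3,4,5,6,7,8}→105
  placing 0:a first → 280 extensions
  placing 1:e first → 420 extensions
  placing 2:b first → 560 extensions
total linear extensions = 1260

1260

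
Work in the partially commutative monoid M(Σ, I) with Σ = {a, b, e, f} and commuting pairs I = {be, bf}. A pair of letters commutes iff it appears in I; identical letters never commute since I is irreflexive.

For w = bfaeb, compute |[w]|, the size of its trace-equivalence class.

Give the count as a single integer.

4

piece 0:b — minimal
piece 1:f — minimal
piece 2:a rests on {0:b, 1:f}
piece 3:e rests on {2:a}
piece 4:b rests on {2:a}
minimal pieces: {0:b, 1:f}
ways to finish when only these pieces remain (= sum over removing one remaining piece with nothing left below it):
  1 left: {3}→1  {4}→1
  2 left: {3,4}→2
  3 left: {2,3,4}→2
  placing 0:b first → 2 extensions
  placing 1:f first → 2 extensions
total linear extensions = 4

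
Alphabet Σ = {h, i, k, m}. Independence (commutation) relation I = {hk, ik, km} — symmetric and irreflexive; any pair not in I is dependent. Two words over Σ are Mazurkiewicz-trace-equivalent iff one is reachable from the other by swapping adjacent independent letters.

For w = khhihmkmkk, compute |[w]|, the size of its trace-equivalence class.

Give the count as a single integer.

0(k) covers ∅
1(h) covers ∅
2(h) covers 1:h
3(i) covers 2:h
4(h) covers 3:i
5(m) covers 4:h
6(k) covers 0:k
7(m) covers 5:m
8(k) covers 6:k
9(k) covers 8:k
floor of heap: 0:k, 1:h
completions by unplaced set U, small U first (add the entries for U minus each lowest piece of U):
  |U|=1: {7}:1  {9}:1
  |U|=2: {5,7}:1  {7,9}:2  {8,9}:1
  |U|=3: {4,5,7}:1  {5,7,9}:3  {6,8,9}:1  {7,8,9}:3
  |U|=4: {0,6,8,9}:1  {3,4,5,7}:1  {4,5,7,9}:4  {5,7,8,9}:6  {6,7,8,9}:4
  |U|=5: {0,6,7,8,9}:5  {2,3,4,5,7}:1  {3,4,5,7,9}:5  {4,5,7,8,9}:10  {5,6,7,8,9}:10
  |U|=6: {0,5,6,7,8,9}:15  {1,2,3,4,5,7}:1  {2,3,4,5,7,9}:6  {3,4,5,7,8,9}:15  {4,5,6,7,8,9}:20
  |U|=7: {0,4,5,6,7,8,9}:35  {1,2,3,4,5,7,9}:7  {2,3,4,5,7,8,9}:21  {3,4,5,6,7,8,9}:35
  |U|=8: {0,3,4,5,6,7,8,9}:70  {1,2,3,4,5,7,8,9}:28  {2,3,4,5,6,7,8,9}:56
  start at 0(k): 84
  start at 1(h): 126
sum over floor = 210

210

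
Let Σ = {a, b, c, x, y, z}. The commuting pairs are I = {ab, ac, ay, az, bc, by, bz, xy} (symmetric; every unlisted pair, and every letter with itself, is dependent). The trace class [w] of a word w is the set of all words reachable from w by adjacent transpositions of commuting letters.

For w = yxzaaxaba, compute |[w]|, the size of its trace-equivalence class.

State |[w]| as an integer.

27

#0=y has no predecessor
#1=x has no predecessor
#2=z depends on [0:y, 1:x]
#3=a depends on [1:x]
#4=a depends on [3:a]
#5=x depends on [2:z, 4:a]
#6=a depends on [5:x]
#7=b depends on [5:x]
#8=a depends on [6:a]
sources: [0:y, 1:x]
N(rest) = Σ N(rest − s) over sources s of rest; N(one piece) = 1:
  size 1 → [7]=1  [8]=1
  size 2 → [6,8]=1  [7,8]=2
  size 3 → [6,7,8]=3
  size 4 → [5,6,7,8]=3
  size 5 → [2,5,6,7,8]=3  [4,5,6,7,8]=3
  size 6 → [0,2,5,6,7,8]=3  [2,4,5,6,7,8]=6  [3,4,5,6,7,8]=3
  size 7 → [0,2,4,5,6,7,8]=9  [2,3,4,5,6,7,8]=9
  first=0(y) contributes 9
  first=1(x) contributes 18
|[w]| = 27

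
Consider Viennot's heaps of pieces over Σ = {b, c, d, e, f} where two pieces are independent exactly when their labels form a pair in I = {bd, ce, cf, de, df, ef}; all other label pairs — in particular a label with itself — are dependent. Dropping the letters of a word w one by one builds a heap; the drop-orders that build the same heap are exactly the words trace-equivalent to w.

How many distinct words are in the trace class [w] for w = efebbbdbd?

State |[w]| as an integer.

108

#0=e has no predecessor
#1=f has no predecessor
#2=e depends on [0:e]
#3=b depends on [1:f, 2:e]
#4=b depends on [3:b]
#5=b depends on [4:b]
#6=d has no predecessor
#7=b depends on [5:b]
#8=d depends on [6:d]
sources: [0:e, 1:f, 6:d]
N(rest) = Σ N(rest − s) over sources s of rest; N(one piece) = 1:
  size 1 → [7]=1  [8]=1
  size 2 → [5,7]=1  [6,8]=1  [7,8]=2
  size 3 → [4,5,7]=1  [5,7,8]=3  [6,7,8]=3
  size 4 → [3,4,5,7]=1  [4,5,7,8]=4  [5,6,7,8]=6
  size 5 → [1,3,4,5,7]=1  [2,3,4,5,7]=1  [3,4,5,7,8]=5  [4,5,6,7,8]=10
  size 6 → [0,2,3,4,5,7]=1  [1,2,3,4,5,7]=2  [1,3,4,5,7,8]=6  [2,3,4,5,7,8]=6  [3,4,5,6,7,8]=15
  size 7 → [0,1,2,3,4,5,7]=3  [0,2,3,4,5,7,8]=7  [1,2,3,4,5,7,8]=14  [1,3,4,5,6,7,8]=21  [2,3,4,5,6,7,8]=21
  first=0(e) contributes 56
  first=1(f) contributes 28
  first=6(d) contributes 24
|[w]| = 108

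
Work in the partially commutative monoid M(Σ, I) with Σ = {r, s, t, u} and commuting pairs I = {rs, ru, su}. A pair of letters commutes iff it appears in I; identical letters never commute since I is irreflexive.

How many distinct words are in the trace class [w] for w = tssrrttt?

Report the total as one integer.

piece 0:t — minimal
piece 1:s rests on {0:t}
piece 2:s rests on {1:s}
piece 3:r rests on {0:t}
piece 4:r rests on {3:r}
piece 5:t rests on {2:s, 4:r}
piece 6:t rests on {5:t}
piece 7:t rests on {6:t}
minimal pieces: {0:t}
ways to finish when only these pieces remain (= sum over removing one remaining piece with nothing left below it):
  1 left: {7}→1
  2 left: {6,7}→1
  3 left: {5,6,7}→1
  4 left: {2,5,6,7}→1  {4,5,6,7}→1
  5 left: {1,2,5,6,7}→1  {2,4,5,6,7}→2  {3,4,5,6,7}→1
  6 left: {1,2,4,5,6,7}→3  {2,3,4,5,6,7}→3
  placing 0:t first → 6 extensions

6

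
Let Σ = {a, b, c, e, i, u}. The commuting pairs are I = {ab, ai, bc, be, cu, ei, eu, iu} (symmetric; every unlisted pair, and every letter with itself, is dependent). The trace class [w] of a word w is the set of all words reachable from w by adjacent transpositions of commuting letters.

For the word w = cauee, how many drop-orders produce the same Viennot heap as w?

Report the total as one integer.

#0=c has no predecessor
#1=a depends on [0:c]
#2=u depends on [1:a]
#3=e depends on [1:a]
#4=e depends on [3:e]
sources: [0:c]
N(rest) = Σ N(rest − s) over sources s of rest; N(one piece) = 1:
  size 1 → [2]=1  [4]=1
  size 2 → [2,4]=2  [3,4]=1
  size 3 → [2,3,4]=3
  first=0(c) contributes 3

3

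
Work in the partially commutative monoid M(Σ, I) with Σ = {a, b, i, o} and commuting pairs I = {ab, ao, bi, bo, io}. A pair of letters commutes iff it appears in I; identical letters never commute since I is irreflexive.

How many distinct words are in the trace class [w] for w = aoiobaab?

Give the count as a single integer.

#0=a has no predecessor
#1=o has no predecessor
#2=i depends on [0:a]
#3=o depends on [1:o]
#4=b has no predecessor
#5=a depends on [2:i]
#6=a depends on [5:a]
#7=b depends on [4:b]
sources: [0:a, 1:o, 4:b]
N(rest) = Σ N(rest − s) over sources s of rest; N(one piece) = 1:
  size 1 → [3]=1  [6]=1  [7]=1
  size 2 → [1,3]=1  [3,6]=2  [3,7]=2  [4,7]=1  [5,6]=1  [6,7]=2
  size 3 → [1,3,6]=3  [1,3,7]=3  [2,5,6]=1  [3,4,7]=3  [3,5,6]=3  [3,6,7]=6  [4,6,7]=3  [5,6,7]=3
  size 4 → [0,2,5,6]=1  [1,3,4,7]=6  [1,3,5,6]=6  [1,3,6,7]=12  [2,3,5,6]=4  [2,5,6,7]=4  [3,4,6,7]=12  [3,5,6,7]=12  [4,5,6,7]=6
  size 5 → [0,2,3,5,6]=5  [0,2,5,6,7]=5  [1,2,3,5,6]=10  [1,3,4,6,7]=30  [1,3,5,6,7]=30  [2,3,5,6,7]=20  [2,4,5,6,7]=10  [3,4,5,6,7]=30
  size 6 → [0,1,2,3,5,6]=15  [0,2,3,5,6,7]=30  [0,2,4,5,6,7]=15  [1,2,3,5,6,7]=60  [1,3,4,5,6,7]=90  [2,3,4,5,6,7]=60
  first=0(a) contributes 210
  first=1(o) contributes 105
  first=4(b) contributes 105
|[w]| = 420

420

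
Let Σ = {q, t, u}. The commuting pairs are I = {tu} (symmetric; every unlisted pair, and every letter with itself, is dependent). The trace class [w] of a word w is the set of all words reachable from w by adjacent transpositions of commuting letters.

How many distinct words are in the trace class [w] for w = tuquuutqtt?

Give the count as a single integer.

0(t) covers ∅
1(u) covers ∅
2(q) covers 0:t, 1:u
3(u) covers 2:q
4(u) covers 3:u
5(u) covers 4:u
6(t) covers 2:q
7(q) covers 5:u, 6:t
8(t) covers 7:q
9(t) covers 8:t
floor of heap: 0:t, 1:u
completions by unplaced set U, small U first (add the entries for U minus each lowest piece of U):
  |U|=1: {9}:1
  |U|=2: {8,9}:1
  |U|=3: {7,8,9}:1
  |U|=4: {5,7,8,9}:1  {6,7,8,9}:1
  |U|=5: {4,5,7,8,9}:1  {5,6,7,8,9}:2
  |U|=6: {3,4,5,7,8,9}:1  {4,5,6,7,8,9}:3
  |U|=7: {3,4,5,6,7,8,9}:4
  |U|=8: {2,3,4,5,6,7,8,9}:4
  start at 0(t): 4
  start at 1(u): 4
sum over floor = 8

8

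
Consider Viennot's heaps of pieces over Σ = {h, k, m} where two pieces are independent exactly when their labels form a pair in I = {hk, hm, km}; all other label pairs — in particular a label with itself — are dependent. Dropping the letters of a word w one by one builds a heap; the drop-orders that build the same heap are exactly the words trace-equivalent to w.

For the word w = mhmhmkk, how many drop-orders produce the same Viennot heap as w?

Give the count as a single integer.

210

0(m) covers ∅
1(h) covers ∅
2(m) covers 0:m
3(h) covers 1:h
4(m) covers 2:m
5(k) covers ∅
6(k) covers 5:k
floor of heap: 0:m, 1:h, 5:k
completions by unplaced set U, small U first (add the entries for U minus each lowest piece of U):
  |U|=1: {3}:1  {4}:1  {6}:1
  |U|=2: {1,3}:1  {2,4}:1  {3,4}:2  {3,6}:2  {4,6}:2  {5,6}:1
  |U|=3: {0,2,4}:1  {1,3,4}:3  {1,3,6}:3  {2,3,4}:3  {2,4,6}:3  {3,4,6}:6  {3,5,6}:3  {4,5,6}:3
  |U|=4: {0,2,3,4}:4  {0,2,4,6}:4  {1,2,3,4}:6  {1,3,4,6}:12  {1,3,5,6}:6  {2,3,4,6}:12  {2,4,5,6}:6  {3,4,5,6}:12
  |U|=5: {0,1,2,3,4}:10  {0,2,3,4,6}:20  {0,2,4,5,6}:10  {1,2,3,4,6}:30  {1,3,4,5,6}:30  {2,3,4,5,6}:30
  start at 0(m): 90
  start at 1(h): 60
  start at 5(k): 60
sum over floor = 210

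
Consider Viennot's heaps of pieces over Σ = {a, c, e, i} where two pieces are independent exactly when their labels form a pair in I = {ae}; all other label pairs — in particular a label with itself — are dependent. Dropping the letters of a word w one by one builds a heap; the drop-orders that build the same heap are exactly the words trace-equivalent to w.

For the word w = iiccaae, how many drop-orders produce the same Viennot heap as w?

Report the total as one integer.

0(i) covers ∅
1(i) covers 0:i
2(c) covers 1:i
3(c) covers 2:c
4(a) covers 3:c
5(a) covers 4:a
6(e) covers 3:c
floor of heap: 0:i
completions by unplaced set U, small U first (add the entries for U minus each lowest piece of U):
  |U|=1: {5}:1  {6}:1
  |U|=2: {4,5}:1  {5,6}:2
  |U|=3: {4,5,6}:3
  |U|=4: {3,4,5,6}:3
  |U|=5: {2,3,4,5,6}:3
  start at 0(i): 3

3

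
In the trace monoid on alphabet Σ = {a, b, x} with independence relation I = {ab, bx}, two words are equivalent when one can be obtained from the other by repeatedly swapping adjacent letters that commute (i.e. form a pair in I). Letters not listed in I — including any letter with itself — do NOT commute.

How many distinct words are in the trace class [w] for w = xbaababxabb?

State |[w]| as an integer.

462

drop 0:x onto floor
drop 1:b onto floor
drop 2:a onto {0:x}
drop 3:a onto {2:a}
drop 4:b onto {1:b}
drop 5:a onto {3:a}
drop 6:b onto {4:b}
drop 7:x onto {5:a}
drop 8:a onto {7:x}
drop 9:b onto {6:b}
drop 10:b onto {9:b}
ground layer = {0:x, 1:b}
drop-orders for the pieces not yet dropped (sum over which currently-grounded one goes next):
  1 to go: {8} 1  {10} 1
  2 to go: {7,8} 1  {8,10} 2  {9,10} 1
  3 to go: {5,7,8} 1  {6,9,10} 1  {7,8,10} 3  {8,9,10} 3
  4 to go: {3,5,7,8} 1  {4,6,9,10} 1  {5,7,8,10} 4  {6,8,9,10} 4  {7,8,9,10} 6
  5 to go: {1,4,6,9,10} 1  {2,3,5,7,8} 1  {3,5,7,8,10} 5  {4,6,8,9,10} 5  {5,7,8,9,10} 10  {6,7,8,9,10} 10
  6 to go: {0,2,3,5,7,8} 1  {1,4,6,8,9,10} 6  {2,3,5,7,8,10} 6  {3,5,7,8,9,10} 15  {4,6,7,8,9,10} 15  {5,6,7,8,9,10} 20
  7 to go: {0,2,3,5,7,8,10} 7  {1,4,6,7,8,9,10} 21  {2,3,5,7,8,9,10} 21  {3,5,6,7,8,9,10} 35  {4,5,6,7,8,9,10} 35
  8 to go: {0,2,3,5,7,8,9,10} 28  {1,4,5,6,7,8,9,10} 56  {2,3,5,6,7,8,9,10} 56  {3,4,5,6,7,8,9,10} 70
  9 to go: {0,2,3,5,6,7,8,9,10} 84  {1,3,4,5,6,7,8,9,10} 126  {2,3,4,5,6,7,8,9,10} 126
  if 0:x drops first: 252 orders
  if 1:b drops first: 210 orders
heap linearizations: 462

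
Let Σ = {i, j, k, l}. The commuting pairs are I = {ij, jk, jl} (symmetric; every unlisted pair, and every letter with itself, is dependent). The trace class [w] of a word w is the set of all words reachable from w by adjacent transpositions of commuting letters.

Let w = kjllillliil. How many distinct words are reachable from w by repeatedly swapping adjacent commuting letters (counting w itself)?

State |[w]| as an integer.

0(k) covers ∅
1(j) covers ∅
2(l) covers 0:k
3(l) covers 2:l
4(i) covers 3:l
5(l) covers 4:i
6(l) covers 5:l
7(l) covers 6:l
8(i) covers 7:l
9(i) covers 8:i
10(l) covers 9:i
floor of heap: 0:k, 1:j
completions by unplaced set U, small U first (add the entries for U minus each lowest piece of U):
  |U|=1: {1}:1  {10}:1
  |U|=2: {1,10}:2  {9,10}:1
  |U|=3: {1,9,10}:3  {8,9,10}:1
  |U|=4: {1,8,9,10}:4  {7,8,9,10}:1
  |U|=5: {1,7,8,9,10}:5  {6,7,8,9,10}:1
  |U|=6: {1,6,7,8,9,10}:6  {5,6,7,8,9,10}:1
  |U|=7: {1,5,6,7,8,9,10}:7  {4,5,6,7,8,9,10}:1
  |U|=8: {1,4,5,6,7,8,9,10}:8  {3,4,5,6,7,8,9,10}:1
  |U|=9: {1,3,4,5,6,7,8,9,10}:9  {2,3,4,5,6,7,8,9,10}:1
  start at 0(k): 10
  start at 1(j): 1
sum over floor = 11

11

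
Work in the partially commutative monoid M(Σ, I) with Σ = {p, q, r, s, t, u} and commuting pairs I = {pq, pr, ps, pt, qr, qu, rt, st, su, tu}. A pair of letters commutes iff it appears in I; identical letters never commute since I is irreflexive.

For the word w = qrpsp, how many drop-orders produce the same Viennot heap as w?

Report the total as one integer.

20

#0=q has no predecessor
#1=r has no predecessor
#2=p has no predecessor
#3=s depends on [0:q, 1:r]
#4=p depends on [2:p]
sources: [0:q, 1:r, 2:p]
N(rest) = Σ N(rest − s) over sources s of rest; N(one piece) = 1:
  size 1 → [3]=1  [4]=1
  size 2 → [0,3]=1  [1,3]=1  [2,4]=1  [3,4]=2
  size 3 → [0,1,3]=2  [0,3,4]=3  [1,3,4]=3  [2,3,4]=3
  first=0(q) contributes 6
  first=1(r) contributes 6
  first=2(p) contributes 8
|[w]| = 20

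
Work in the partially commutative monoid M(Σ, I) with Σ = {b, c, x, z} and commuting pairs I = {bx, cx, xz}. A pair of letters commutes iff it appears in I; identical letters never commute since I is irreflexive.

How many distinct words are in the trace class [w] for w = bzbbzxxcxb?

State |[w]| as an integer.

drop 0:b onto floor
drop 1:z onto {0:b}
drop 2:b onto {1:z}
drop 3:b onto {2:b}
drop 4:z onto {3:b}
drop 5:x onto floor
drop 6:x onto {5:x}
drop 7:c onto {4:z}
drop 8:x onto {6:x}
drop 9:b onto {7:c}
ground layer = {0:b, 5:x}
drop-orders for the pieces not yet dropped (sum over which currently-grounded one goes next):
  1 to go: {8} 1  {9} 1
  2 to go: {6,8} 1  {7,9} 1  {8,9} 2
  3 to go: {4,7,9} 1  {5,6,8} 1  {6,8,9} 3  {7,8,9} 3
  4 to go: {3,4,7,9} 1  {4,7,8,9} 4  {5,6,8,9} 4  {6,7,8,9} 6
  5 to go: {2,3,4,7,9} 1  {3,4,7,8,9} 5  {4,6,7,8,9} 10  {5,6,7,8,9} 10
  6 to go: {1,2,3,4,7,9} 1  {2,3,4,7,8,9} 6  {3,4,6,7,8,9} 15  {4,5,6,7,8,9} 20
  7 to go: {0,1,2,3,4,7,9} 1  {1,2,3,4,7,8,9} 7  {2,3,4,6,7,8,9} 21  {3,4,5,6,7,8,9} 35
  8 to go: {0,1,2,3,4,7,8,9} 8  {1,2,3,4,6,7,8,9} 28  {2,3,4,5,6,7,8,9} 56
  if 0:b drops first: 84 orders
  if 5:x drops first: 36 orders
heap linearizations: 120

120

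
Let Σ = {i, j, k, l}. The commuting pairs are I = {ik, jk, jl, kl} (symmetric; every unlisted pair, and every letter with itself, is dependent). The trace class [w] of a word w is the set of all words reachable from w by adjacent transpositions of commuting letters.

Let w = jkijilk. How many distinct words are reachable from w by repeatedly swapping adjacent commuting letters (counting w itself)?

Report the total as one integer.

drop 0:j onto floor
drop 1:k onto floor
drop 2:i onto {0:j}
drop 3:j onto {2:i}
drop 4:i onto {3:j}
drop 5:l onto {4:i}
drop 6:k onto {1:k}
ground layer = {0:j, 1:k}
drop-orders for the pieces not yet dropped (sum over which currently-grounded one goes next):
  1 to go: {5} 1  {6} 1
  2 to go: {1,6} 1  {4,5} 1  {5,6} 2
  3 to go: {1,5,6} 3  {3,4,5} 1  {4,5,6} 3
  4 to go: {1,4,5,6} 6  {2,3,4,5} 1  {3,4,5,6} 4
  5 to go: {0,2,3,4,5} 1  {1,3,4,5,6} 10  {2,3,4,5,6} 5
  if 0:j drops first: 15 orders
  if 1:k drops first: 6 orders
heap linearizations: 21

21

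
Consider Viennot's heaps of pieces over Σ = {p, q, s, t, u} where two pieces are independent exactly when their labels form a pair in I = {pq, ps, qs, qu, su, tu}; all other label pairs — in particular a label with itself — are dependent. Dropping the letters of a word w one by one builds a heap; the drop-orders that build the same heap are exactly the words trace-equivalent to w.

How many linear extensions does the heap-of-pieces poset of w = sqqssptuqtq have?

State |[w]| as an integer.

piece 0:s — minimal
piece 1:q — minimal
piece 2:q rests on {1:q}
piece 3:s rests on {0:s}
piece 4:s rests on {3:s}
piece 5:p — minimal
piece 6:t rests on {2:q, 4:s, 5:p}
piece 7:u rests on {5:p}
piece 8:q rests on {6:t}
piece 9:t rests on {8:q}
piece 10:q rests on {9:t}
minimal pieces: {0:s, 1:q, 5:p}
ways to finish when only these pieces remain (= sum over removing one remaining piece with nothing left below it):
  1 left: {7}→1  {10}→1
  2 left: {7,10}→2  {9,10}→1
  3 left: {7,9,10}→3  {8,9,10}→1
  4 left: {6,8,9,10}→1  {7,8,9,10}→4
  5 left: {2,6,8,9,10}→1  {4,6,8,9,10}→1  {6,7,8,9,10}→5
  6 left: {1,2,6,8,9,10}→1  {2,4,6,8,9,10}→2  {2,6,7,8,9,10}→6  {3,4,6,8,9,10}→1  {4,6,7,8,9,10}→6  {5,6,7,8,9,10}→5
  7 left: {0,3,4,6,8,9,10}→1  {1,2,4,6,8,9,10}→3  {1,2,6,7,8,9,10}→7  {2,3,4,6,8,9,10}→3  {2,4,6,7,8,9,10}→14  {2,5,6,7,8,9,10}→11  {3,4,6,7,8,9,10}→7  {4,5,6,7,8,9,10}→11
  8 left: {0,2,3,4,6,8,9,10}→4  {0,3,4,6,7,8,9,10}→8  {1,2,3,4,6,8,9,10}→6  {1,2,4,6,7,8,9,10}→24  {1,2,5,6,7,8,9,10}→18  {2,3,4,6,7,8,9,10}→24  {2,4,5,6,7,8,9,10}→36  {3,4,5,6,7,8,9,10}→18
  9 left: {0,1,2,3,4,6,8,9,10}→10  {0,2,3,4,6,7,8,9,10}→36  {0,3,4,5,6,7,8,9,10}→26  {1,2,3,4,6,7,8,9,10}→54  {1,2,4,5,6,7,8,9,10}→78  {2,3,4,5,6,7,8,9,10}→78
  placing 0:s first → 210 extensions
  placing 1:q first → 140 extensions
  placing 5:p first → 100 extensions
total linear extensions = 450

450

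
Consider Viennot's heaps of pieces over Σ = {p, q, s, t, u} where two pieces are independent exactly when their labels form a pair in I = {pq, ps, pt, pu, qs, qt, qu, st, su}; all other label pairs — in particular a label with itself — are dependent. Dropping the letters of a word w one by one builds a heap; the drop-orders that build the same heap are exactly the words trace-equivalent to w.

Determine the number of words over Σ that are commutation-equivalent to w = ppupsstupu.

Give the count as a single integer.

3150

#0=p has no predecessor
#1=p depends on [0:p]
#2=u has no predecessor
#3=p depends on [1:p]
#4=s has no predecessor
#5=s depends on [4:s]
#6=t depends on [2:u]
#7=u depends on [6:t]
#8=p depends on [3:p]
#9=u depends on [7:u]
sources: [0:p, 2:u, 4:s]
N(rest) = Σ N(rest − s) over sources s of rest; N(one piece) = 1:
  size 1 → [5]=1  [8]=1  [9]=1
  size 2 → [3,8]=1  [4,5]=1  [5,8]=2  [5,9]=2  [7,9]=1  [8,9]=2
  size 3 → [1,3,8]=1  [3,5,8]=3  [3,8,9]=3  [4,5,8]=3  [4,5,9]=3  [5,7,9]=3  [5,8,9]=6  [6,7,9]=1  [7,8,9]=3
  size 4 → [0,1,3,8]=1  [1,3,5,8]=4  [1,3,8,9]=4  [2,6,7,9]=1  [3,4,5,8]=6  [3,5,8,9]=12  [3,7,8,9]=6  [4,5,7,9]=6  [4,5,8,9]=12  [5,6,7,9]=4  [5,7,8,9]=12  [6,7,8,9]=4
  size 5 → [0,1,3,5,8]=5  [0,1,3,8,9]=5  [1,3,4,5,8]=10  [1,3,5,8,9]=20  [1,3,7,8,9]=10  [2,5,6,7,9]=5  [2,6,7,8,9]=5  [3,4,5,8,9]=30  [3,5,7,8,9]=30  [3,6,7,8,9]=10  [4,5,6,7,9]=10  [4,5,7,8,9]=30  [5,6,7,8,9]=20
  size 6 → [0,1,3,4,5,8]=15  [0,1,3,5,8,9]=30  [0,1,3,7,8,9]=15  [1,3,4,5,8,9]=60  [1,3,5,7,8,9]=60  [1,3,6,7,8,9]=20  [2,3,6,7,8,9]=15  [2,4,5,6,7,9]=15  [2,5,6,7,8,9]=30  [3,4,5,7,8,9]=90  [3,5,6,7,8,9]=60  [4,5,6,7,8,9]=60
  size 7 → [0,1,3,4,5,8,9]=105  [0,1,3,5,7,8,9]=105  [0,1,3,6,7,8,9]=35  [1,2,3,6,7,8,9]=35  [1,3,4,5,7,8,9]=210  [1,3,5,6,7,8,9]=140  [2,3,5,6,7,8,9]=105  [2,4,5,6,7,8,9]=105  [3,4,5,6,7,8,9]=210
  size 8 → [0,1,2,3,6,7,8,9]=70  [0,1,3,4,5,7,8,9]=420  [0,1,3,5,6,7,8,9]=280  [1,2,3,5,6,7,8,9]=280  [1,3,4,5,6,7,8,9]=560  [2,3,4,5,6,7,8,9]=420
  first=0(p) contributes 1260
  first=2(u) contributes 1260
  first=4(s) contributes 630
|[w]| = 3150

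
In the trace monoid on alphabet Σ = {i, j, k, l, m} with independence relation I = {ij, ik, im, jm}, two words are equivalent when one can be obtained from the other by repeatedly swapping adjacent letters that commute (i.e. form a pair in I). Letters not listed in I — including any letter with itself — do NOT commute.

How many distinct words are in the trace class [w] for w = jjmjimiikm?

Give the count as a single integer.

#0=j has no predecessor
#1=j depends on [0:j]
#2=m has no predecessor
#3=j depends on [1:j]
#4=i has no predecessor
#5=m depends on [2:m]
#6=i depends on [4:i]
#7=i depends on [6:i]
#8=k depends on [3:j, 5:m]
#9=m depends on [8:k]
sources: [0:j, 2:m, 4:i]
N(rest) = Σ N(rest − s) over sources s of rest; N(one piece) = 1:
  size 1 → [7]=1  [9]=1
  size 2 → [6,7]=1  [7,9]=2  [8,9]=1
  size 3 → [3,8,9]=1  [4,6,7]=1  [5,8,9]=1  [6,7,9]=3  [7,8,9]=3
  size 4 → [1,3,8,9]=1  [2,5,8,9]=1  [3,5,8,9]=2  [3,7,8,9]=4  [4,6,7,9]=4  [5,7,8,9]=4  [6,7,8,9]=6
  size 5 → [0,1,3,8,9]=1  [1,3,5,8,9]=3  [1,3,7,8,9]=5  [2,3,5,8,9]=3  [2,5,7,8,9]=5  [3,5,7,8,9]=10  [3,6,7,8,9]=10  [4,6,7,8,9]=10  [5,6,7,8,9]=10
  size 6 → [0,1,3,5,8,9]=4  [0,1,3,7,8,9]=6  [1,2,3,5,8,9]=6  [1,3,5,7,8,9]=18  [1,3,6,7,8,9]=15  [2,3,5,7,8,9]=18  [2,5,6,7,8,9]=15  [3,4,6,7,8,9]=20  [3,5,6,7,8,9]=30  [4,5,6,7,8,9]=20
  size 7 → [0,1,2,3,5,8,9]=10  [0,1,3,5,7,8,9]=28  [0,1,3,6,7,8,9]=21  [1,2,3,5,7,8,9]=42  [1,3,4,6,7,8,9]=35  [1,3,5,6,7,8,9]=63  [2,3,5,6,7,8,9]=63  [2,4,5,6,7,8,9]=35  [3,4,5,6,7,8,9]=70
  size 8 → [0,1,2,3,5,7,8,9]=80  [0,1,3,4,6,7,8,9]=56  [0,1,3,5,6,7,8,9]=112  [1,2,3,5,6,7,8,9]=168  [1,3,4,5,6,7,8,9]=168  [2,3,4,5,6,7,8,9]=168
  first=0(j) contributes 504
  first=2(m) contributes 336
  first=4(i) contributes 360
|[w]| = 1200

1200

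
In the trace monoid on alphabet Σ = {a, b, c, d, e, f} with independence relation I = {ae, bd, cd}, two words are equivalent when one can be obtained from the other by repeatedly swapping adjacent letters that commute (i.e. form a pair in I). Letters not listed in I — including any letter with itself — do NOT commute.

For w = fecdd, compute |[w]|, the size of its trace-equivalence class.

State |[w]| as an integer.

drop 0:f onto floor
drop 1:e onto {0:f}
drop 2:c onto {1:e}
drop 3:d onto {1:e}
drop 4:d onto {3:d}
ground layer = {0:f}
drop-orders for the pieces not yet dropped (sum over which currently-grounded one goes next):
  1 to go: {2} 1  {4} 1
  2 to go: {2,4} 2  {3,4} 1
  3 to go: {2,3,4} 3
  if 0:f drops first: 3 orders

3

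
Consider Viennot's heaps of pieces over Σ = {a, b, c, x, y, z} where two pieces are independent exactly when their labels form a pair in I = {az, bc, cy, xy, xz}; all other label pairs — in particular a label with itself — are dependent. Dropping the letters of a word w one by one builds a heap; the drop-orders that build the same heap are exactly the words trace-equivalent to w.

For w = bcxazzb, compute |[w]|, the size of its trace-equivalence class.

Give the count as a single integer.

0(b) covers ∅
1(c) covers ∅
2(x) covers 0:b, 1:c
3(a) covers 2:x
4(z) covers 0:b, 1:c
5(z) covers 4:z
6(b) covers 3:a, 5:z
floor of heap: 0:b, 1:c
completions by unplaced set U, small U first (add the entries for U minus each lowest piece of U):
  |U|=1: {6}:1
  |U|=2: {3,6}:1  {5,6}:1
  |U|=3: {2,3,6}:1  {3,5,6}:2  {4,5,6}:1
  |U|=4: {2,3,5,6}:3  {3,4,5,6}:3
  |U|=5: {2,3,4,5,6}:6
  start at 0(b): 6
  start at 1(c): 6
sum over floor = 12

12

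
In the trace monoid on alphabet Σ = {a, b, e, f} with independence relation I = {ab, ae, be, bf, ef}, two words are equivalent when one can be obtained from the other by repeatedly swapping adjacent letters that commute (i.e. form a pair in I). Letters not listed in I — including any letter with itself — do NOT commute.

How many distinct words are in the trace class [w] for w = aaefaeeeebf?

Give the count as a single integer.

#0=a has no predecessor
#1=a depends on [0:a]
#2=e has no predecessor
#3=f depends on [1:a]
#4=a depends on [3:f]
#5=e depends on [2:e]
#6=e depends on [5:e]
#7=e depends on [6:e]
#8=e depends on [7:e]
#9=b has no predecessor
#10=f depends on [4:a]
sources: [0:a, 2:e, 9:b]
N(rest) = Σ N(rest − s) over sources s of rest; N(one piece) = 1:
  size 1 → [8]=1  [9]=1  [10]=1
  size 2 → [4,10]=1  [7,8]=1  [8,9]=2  [8,10]=2  [9,10]=2
  size 3 → [3,4,10]=1  [4,8,10]=3  [4,9,10]=3  [6,7,8]=1  [7,8,9]=3  [7,8,10]=3  [8,9,10]=6
  size 4 → [1,3,4,10]=1  [3,4,8,10]=4  [3,4,9,10]=4  [4,7,8,10]=6  [4,8,9,10]=12  [5,6,7,8]=1  [6,7,8,9]=4  [6,7,8,10]=4  [7,8,9,10]=12
  size 5 → [0,1,3,4,10]=1  [1,3,4,8,10]=5  [1,3,4,9,10]=5  [2,5,6,7,8]=1  [3,4,7,8,10]=10  [3,4,8,9,10]=20  [4,6,7,8,10]=10  [4,7,8,9,10]=30  [5,6,7,8,9]=5  [5,6,7,8,10]=5  [6,7,8,9,10]=20
  size 6 → [0,1,3,4,8,10]=6  [0,1,3,4,9,10]=6  [1,3,4,7,8,10]=15  [1,3,4,8,9,10]=30  [2,5,6,7,8,9]=6  [2,5,6,7,8,10]=6  [3,4,6,7,8,10]=20  [3,4,7,8,9,10]=60  [4,5,6,7,8,10]=15  [4,6,7,8,9,10]=60  [5,6,7,8,9,10]=30
  size 7 → [0,1,3,4,7,8,10]=21  [0,1,3,4,8,9,10]=42  [1,3,4,6,7,8,10]=35  [1,3,4,7,8,9,10]=105  [2,4,5,6,7,8,10]=21  [2,5,6,7,8,9,10]=42  [3,4,5,6,7,8,10]=35  [3,4,6,7,8,9,10]=140  [4,5,6,7,8,9,10]=105
  size 8 → [0,1,3,4,6,7,8,10]=56  [0,1,3,4,7,8,9,10]=168  [1,3,4,5,6,7,8,10]=70  [1,3,4,6,7,8,9,10]=280  [2,3,4,5,6,7,8,10]=56  [2,4,5,6,7,8,9,10]=168  [3,4,5,6,7,8,9,10]=280
  size 9 → [0,1,3,4,5,6,7,8,10]=126  [0,1,3,4,6,7,8,9,10]=504  [1,2,3,4,5,6,7,8,10]=126  [1,3,4,5,6,7,8,9,10]=630  [2,3,4,5,6,7,8,9,10]=504
  first=0(a) contributes 1260
  first=2(e) contributes 1260
  first=9(b) contributes 252
|[w]| = 2772

2772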